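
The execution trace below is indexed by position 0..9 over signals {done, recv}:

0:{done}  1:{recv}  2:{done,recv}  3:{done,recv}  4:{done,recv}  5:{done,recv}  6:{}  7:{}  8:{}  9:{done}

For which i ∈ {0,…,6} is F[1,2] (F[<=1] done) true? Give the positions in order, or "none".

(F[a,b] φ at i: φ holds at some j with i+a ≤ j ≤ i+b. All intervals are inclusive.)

Evaluate at each i in [0,6]:
  i=0: ✓ (witness j=1)
  i=1: ✓ (witness j=2)
  i=2: ✓ (witness j=3)
  i=3: ✓ (witness j=4)
  i=4: ✓ (witness j=5)
  i=5: ✗ (none in [6,7])
  i=6: ✓ (witness j=8)

0, 1, 2, 3, 4, 6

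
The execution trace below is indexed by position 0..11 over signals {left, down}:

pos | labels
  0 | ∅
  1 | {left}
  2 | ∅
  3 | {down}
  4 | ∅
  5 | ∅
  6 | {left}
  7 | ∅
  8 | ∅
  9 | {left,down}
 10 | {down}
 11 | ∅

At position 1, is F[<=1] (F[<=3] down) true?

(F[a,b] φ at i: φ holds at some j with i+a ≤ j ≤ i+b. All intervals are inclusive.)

Check F[<=3] down at each j in [1,2]:
  j=1: holds (witness at 3)
  j=2: holds (witness at 3)
Found at j=1 → formula holds.

True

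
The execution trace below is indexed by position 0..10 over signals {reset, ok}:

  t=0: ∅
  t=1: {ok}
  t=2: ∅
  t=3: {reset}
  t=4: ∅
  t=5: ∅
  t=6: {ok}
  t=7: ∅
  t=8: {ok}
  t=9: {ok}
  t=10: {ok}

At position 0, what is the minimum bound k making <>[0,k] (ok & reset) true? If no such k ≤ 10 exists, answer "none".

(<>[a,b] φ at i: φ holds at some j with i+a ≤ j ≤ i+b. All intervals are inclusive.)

none

Scan j = 0,1,… for (ok & reset):
  j=0: fails
  j=1: fails
  j=2: fails
  j=3: fails
  j=4: fails
  j=5: fails
  j=6: fails
  j=7: fails
  j=8: fails
  j=9: fails
  j=10: fails
No j in [0,10] satisfies it → none.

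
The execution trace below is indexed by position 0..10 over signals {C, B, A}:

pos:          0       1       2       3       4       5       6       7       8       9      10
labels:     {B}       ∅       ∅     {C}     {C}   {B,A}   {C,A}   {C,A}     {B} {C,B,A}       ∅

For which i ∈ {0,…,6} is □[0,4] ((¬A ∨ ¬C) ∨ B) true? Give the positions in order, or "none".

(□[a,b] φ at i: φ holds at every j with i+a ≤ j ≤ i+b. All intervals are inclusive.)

Evaluate at each i in [0,6]:
  i=0: ✓ (all of [0,4])
  i=1: ✓ (all of [1,5])
  i=2: ✗ (fails at j=6)
  i=3: ✗ (fails at j=6)
  i=4: ✗ (fails at j=6)
  i=5: ✗ (fails at j=6)
  i=6: ✗ (fails at j=6)

0, 1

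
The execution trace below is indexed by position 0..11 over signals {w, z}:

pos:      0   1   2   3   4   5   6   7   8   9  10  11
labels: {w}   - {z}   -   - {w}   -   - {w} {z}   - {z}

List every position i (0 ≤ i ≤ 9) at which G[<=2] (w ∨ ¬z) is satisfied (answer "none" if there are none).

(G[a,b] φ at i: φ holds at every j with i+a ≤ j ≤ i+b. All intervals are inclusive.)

3, 4, 5, 6

Evaluate at each i in [0,9]:
  i=0: ✗ (fails at j=2)
  i=1: ✗ (fails at j=2)
  i=2: ✗ (fails at j=2)
  i=3: ✓ (all of [3,5])
  i=4: ✓ (all of [4,6])
  i=5: ✓ (all of [5,7])
  i=6: ✓ (all of [6,8])
  i=7: ✗ (fails at j=9)
  i=8: ✗ (fails at j=9)
  i=9: ✗ (fails at j=9)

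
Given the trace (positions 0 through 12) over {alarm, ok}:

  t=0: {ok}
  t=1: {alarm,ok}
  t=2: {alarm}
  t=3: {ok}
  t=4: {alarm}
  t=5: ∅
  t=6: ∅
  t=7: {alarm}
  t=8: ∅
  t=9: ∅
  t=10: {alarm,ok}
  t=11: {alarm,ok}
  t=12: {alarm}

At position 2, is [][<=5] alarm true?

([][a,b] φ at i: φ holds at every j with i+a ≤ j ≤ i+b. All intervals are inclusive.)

Does not hold

Check alarm at every j in [2,7]:
  j=2: true
  j=3: false
  j=4: true
  j=5: false
  j=6: false
  j=7: true
Fails at j=3 → formula fails.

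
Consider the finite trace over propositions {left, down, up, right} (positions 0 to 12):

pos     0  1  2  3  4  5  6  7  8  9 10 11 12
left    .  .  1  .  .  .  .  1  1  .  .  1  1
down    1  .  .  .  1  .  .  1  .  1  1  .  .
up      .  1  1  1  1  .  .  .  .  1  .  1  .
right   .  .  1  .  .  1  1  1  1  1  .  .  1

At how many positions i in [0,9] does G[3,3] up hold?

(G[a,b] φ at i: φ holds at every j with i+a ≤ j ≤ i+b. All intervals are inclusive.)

Evaluate at each i in [0,9]:
  i=0: ✓ (all of [3,3])
  i=1: ✓ (all of [4,4])
  i=2: ✗ (fails at j=5)
  i=3: ✗ (fails at j=6)
  i=4: ✗ (fails at j=7)
  i=5: ✗ (fails at j=8)
  i=6: ✓ (all of [9,9])
  i=7: ✗ (fails at j=10)
  i=8: ✓ (all of [11,11])
  i=9: ✗ (fails at j=12)
Positions where it holds: {0, 1, 6, 8} → 4.

4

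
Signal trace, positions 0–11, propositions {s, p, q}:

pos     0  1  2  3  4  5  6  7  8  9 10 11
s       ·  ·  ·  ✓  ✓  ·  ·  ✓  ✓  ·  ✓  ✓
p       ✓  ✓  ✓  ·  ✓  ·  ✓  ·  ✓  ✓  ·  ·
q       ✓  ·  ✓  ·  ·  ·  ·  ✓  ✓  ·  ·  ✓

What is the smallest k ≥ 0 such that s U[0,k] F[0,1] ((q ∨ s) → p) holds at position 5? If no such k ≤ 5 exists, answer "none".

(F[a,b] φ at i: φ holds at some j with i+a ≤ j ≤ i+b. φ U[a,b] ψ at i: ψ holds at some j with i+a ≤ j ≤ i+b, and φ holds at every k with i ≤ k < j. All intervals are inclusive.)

0

Need earliest j ≥ 5 with F[0,1] ((q ∨ s) → p), and s at every k in [5,j-1].
  j=5: rhs holds (empty prefix). k = 0.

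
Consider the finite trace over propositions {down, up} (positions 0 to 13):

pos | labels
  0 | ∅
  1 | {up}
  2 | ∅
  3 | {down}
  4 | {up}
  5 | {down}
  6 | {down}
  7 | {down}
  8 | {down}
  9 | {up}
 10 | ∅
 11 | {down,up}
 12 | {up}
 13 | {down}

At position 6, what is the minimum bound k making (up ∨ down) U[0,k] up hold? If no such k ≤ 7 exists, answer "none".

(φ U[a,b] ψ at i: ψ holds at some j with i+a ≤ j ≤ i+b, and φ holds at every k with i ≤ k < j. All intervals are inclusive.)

3

Need earliest j ≥ 6 with up, and (up ∨ down) at every k in [6,j-1].
  j=6: rhs fails.
  j=7: rhs fails.
  j=8: rhs fails.
  j=9: rhs holds; lhs holds on [6,8]. k = 3.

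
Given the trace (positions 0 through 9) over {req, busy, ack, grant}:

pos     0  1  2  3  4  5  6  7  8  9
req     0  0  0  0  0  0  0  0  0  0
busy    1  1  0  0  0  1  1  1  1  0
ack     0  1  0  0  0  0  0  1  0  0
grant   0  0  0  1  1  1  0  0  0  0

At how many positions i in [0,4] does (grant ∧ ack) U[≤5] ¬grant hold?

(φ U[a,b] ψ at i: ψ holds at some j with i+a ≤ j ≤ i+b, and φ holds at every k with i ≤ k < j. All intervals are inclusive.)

3

Evaluate at each i in [0,4]:
  i=0: ✓ (rhs at j=0)
  i=1: ✓ (rhs at j=1)
  i=2: ✓ (rhs at j=2)
  i=3: ✗ (lhs fails at k=3 before rhs at j=6)
  i=4: ✗ (lhs fails at k=4 before rhs at j=6)
Positions where it holds: {0, 1, 2} → 3.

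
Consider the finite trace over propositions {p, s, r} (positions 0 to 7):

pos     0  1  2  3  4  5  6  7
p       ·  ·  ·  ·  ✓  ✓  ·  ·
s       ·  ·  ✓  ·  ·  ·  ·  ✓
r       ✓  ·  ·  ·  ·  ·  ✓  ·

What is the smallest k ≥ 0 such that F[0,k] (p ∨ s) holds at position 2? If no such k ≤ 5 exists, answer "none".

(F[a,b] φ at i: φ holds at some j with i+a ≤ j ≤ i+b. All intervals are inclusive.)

0

Scan j = 2,3,… for (p ∨ s):
  j=2: holds
First hit at j=2, so smallest k = 2-2 = 0.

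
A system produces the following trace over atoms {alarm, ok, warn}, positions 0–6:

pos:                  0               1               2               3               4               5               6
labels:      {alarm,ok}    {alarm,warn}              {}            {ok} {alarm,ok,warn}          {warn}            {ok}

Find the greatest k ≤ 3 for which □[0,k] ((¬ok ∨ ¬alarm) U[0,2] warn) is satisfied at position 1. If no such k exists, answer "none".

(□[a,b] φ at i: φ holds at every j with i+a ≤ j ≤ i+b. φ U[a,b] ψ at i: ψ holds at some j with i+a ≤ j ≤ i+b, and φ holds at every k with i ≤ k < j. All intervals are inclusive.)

((¬ok ∨ ¬alarm) U[0,2] warn) must hold from j=1 onward; find where it first fails.
  j=1: holds
  j=2: holds
  j=3: holds
  j=4: holds
Holds through j=4; largest k = 3.

3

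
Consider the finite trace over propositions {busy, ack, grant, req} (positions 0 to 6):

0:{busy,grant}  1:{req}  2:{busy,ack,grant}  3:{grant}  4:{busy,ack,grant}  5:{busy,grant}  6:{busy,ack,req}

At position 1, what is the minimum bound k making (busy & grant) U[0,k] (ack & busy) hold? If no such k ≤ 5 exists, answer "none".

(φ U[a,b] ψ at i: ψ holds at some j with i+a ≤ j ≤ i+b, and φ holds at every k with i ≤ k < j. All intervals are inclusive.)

none

Need earliest j ≥ 1 with (ack & busy), and (busy & grant) at every k in [1,j-1].
  j=1: rhs fails.
  j=2: rhs holds but lhs fails at k=1.
  j=3: rhs fails.
  j=4: rhs holds but lhs fails at k=1.
  j=5: rhs fails.
  j=6: rhs holds but lhs fails at k=1.
No witness within the range → none.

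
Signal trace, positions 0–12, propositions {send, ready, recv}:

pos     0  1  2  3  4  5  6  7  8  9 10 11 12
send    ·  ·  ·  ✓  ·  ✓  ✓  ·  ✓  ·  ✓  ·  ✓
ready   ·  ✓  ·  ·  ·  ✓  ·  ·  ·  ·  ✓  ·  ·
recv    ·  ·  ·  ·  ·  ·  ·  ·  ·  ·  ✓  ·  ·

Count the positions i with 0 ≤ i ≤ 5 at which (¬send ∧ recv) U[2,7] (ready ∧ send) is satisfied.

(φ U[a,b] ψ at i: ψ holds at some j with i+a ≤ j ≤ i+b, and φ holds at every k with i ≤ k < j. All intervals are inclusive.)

0

Evaluate at each i in [0,5]:
  i=0: ✗ (lhs fails at k=0 before rhs at j=5)
  i=1: ✗ (lhs fails at k=1 before rhs at j=5)
  i=2: ✗ (lhs fails at k=2 before rhs at j=5)
  i=3: ✗ (lhs fails at k=3 before rhs at j=5)
  i=4: ✗ (lhs fails at k=4 before rhs at j=10)
  i=5: ✗ (lhs fails at k=5 before rhs at j=10)
Positions where it holds: {} → 0.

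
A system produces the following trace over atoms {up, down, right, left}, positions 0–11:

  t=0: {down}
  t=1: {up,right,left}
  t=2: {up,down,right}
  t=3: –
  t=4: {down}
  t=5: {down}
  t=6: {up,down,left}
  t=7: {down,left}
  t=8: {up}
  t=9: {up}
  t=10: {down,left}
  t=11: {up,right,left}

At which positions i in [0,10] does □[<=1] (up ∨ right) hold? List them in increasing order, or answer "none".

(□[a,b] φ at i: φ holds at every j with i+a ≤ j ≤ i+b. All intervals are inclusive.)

1, 8

Evaluate at each i in [0,10]:
  i=0: ✗ (fails at j=0)
  i=1: ✓ (all of [1,2])
  i=2: ✗ (fails at j=3)
  i=3: ✗ (fails at j=3)
  i=4: ✗ (fails at j=4)
  i=5: ✗ (fails at j=5)
  i=6: ✗ (fails at j=7)
  i=7: ✗ (fails at j=7)
  i=8: ✓ (all of [8,9])
  i=9: ✗ (fails at j=10)
  i=10: ✗ (fails at j=10)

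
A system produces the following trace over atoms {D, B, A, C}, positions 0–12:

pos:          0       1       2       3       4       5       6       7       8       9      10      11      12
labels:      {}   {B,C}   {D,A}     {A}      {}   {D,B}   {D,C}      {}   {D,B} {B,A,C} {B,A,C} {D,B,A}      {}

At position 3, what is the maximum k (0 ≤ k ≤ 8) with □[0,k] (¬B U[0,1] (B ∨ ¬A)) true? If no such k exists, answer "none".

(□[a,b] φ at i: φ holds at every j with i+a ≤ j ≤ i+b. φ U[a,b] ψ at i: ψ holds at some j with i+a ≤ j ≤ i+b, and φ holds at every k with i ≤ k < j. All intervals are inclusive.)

(¬B U[0,1] (B ∨ ¬A)) must hold from j=3 onward; find where it first fails.
  j=3: holds
  j=4: holds
  j=5: holds
  j=6: holds
  j=7: holds
  j=8: holds
  j=9: holds
  j=10: holds
  j=11: holds
Holds through j=11; largest k = 8.

8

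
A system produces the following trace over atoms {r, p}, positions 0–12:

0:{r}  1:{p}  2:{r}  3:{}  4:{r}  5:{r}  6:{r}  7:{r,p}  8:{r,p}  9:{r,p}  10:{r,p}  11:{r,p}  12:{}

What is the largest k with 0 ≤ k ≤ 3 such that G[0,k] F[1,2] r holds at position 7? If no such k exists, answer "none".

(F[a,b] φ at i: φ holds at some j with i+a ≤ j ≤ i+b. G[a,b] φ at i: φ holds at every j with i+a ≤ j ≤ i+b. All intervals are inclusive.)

3

F[1,2] r must hold from j=7 onward; find where it first fails.
  j=7: holds
  j=8: holds
  j=9: holds
  j=10: holds
Holds through j=10; largest k = 3.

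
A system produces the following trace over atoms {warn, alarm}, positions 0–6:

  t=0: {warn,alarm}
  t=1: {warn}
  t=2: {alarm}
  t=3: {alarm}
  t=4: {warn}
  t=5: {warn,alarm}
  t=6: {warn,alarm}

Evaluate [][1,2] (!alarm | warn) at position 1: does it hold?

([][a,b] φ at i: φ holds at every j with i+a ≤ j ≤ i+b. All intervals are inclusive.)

Check (!alarm | warn) at every j in [2,3]:
  j=2: false
  j=3: false
Fails at j=2 → formula fails.

Does not hold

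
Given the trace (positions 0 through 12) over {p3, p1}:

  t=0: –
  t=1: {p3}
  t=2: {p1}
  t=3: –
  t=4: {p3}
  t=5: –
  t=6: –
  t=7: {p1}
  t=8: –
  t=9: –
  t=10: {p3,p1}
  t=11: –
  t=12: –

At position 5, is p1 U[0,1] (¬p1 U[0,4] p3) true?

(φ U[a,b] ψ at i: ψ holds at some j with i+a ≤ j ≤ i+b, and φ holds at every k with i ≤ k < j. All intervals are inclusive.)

False

Need some j in [5,6] with (¬p1 U[0,4] p3), and p1 at every k in [5,j-1].
  j=5: (¬p1 U[0,4] p3) — fails.
  j=6: (¬p1 U[0,4] p3) — fails.
No j in the window works → until fails.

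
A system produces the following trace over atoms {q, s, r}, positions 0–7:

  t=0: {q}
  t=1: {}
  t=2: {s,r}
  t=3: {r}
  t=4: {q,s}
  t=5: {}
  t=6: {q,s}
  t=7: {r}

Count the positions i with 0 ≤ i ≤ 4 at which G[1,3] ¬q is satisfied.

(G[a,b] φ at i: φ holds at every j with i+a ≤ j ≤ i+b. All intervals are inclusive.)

1

Evaluate at each i in [0,4]:
  i=0: ✓ (all of [1,3])
  i=1: ✗ (fails at j=4)
  i=2: ✗ (fails at j=4)
  i=3: ✗ (fails at j=4)
  i=4: ✗ (fails at j=6)
Positions where it holds: {0} → 1.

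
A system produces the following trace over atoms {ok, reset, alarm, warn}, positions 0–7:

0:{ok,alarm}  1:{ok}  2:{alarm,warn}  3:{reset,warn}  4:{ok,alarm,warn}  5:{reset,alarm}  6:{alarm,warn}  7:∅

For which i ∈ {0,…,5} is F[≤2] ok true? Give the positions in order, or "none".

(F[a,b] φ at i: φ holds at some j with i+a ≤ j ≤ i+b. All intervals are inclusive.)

Evaluate at each i in [0,5]:
  i=0: ✓ (witness j=0)
  i=1: ✓ (witness j=1)
  i=2: ✓ (witness j=4)
  i=3: ✓ (witness j=4)
  i=4: ✓ (witness j=4)
  i=5: ✗ (none in [5,7])

0, 1, 2, 3, 4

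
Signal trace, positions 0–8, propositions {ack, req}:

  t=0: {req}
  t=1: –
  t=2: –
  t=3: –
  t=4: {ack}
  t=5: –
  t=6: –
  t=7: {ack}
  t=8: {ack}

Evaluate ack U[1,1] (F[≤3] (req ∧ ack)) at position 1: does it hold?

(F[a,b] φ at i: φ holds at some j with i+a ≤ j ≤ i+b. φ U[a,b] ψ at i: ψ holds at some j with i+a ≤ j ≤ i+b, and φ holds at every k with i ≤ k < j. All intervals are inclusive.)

False

Need some j in [2,2] with F[≤3] (req ∧ ack), and ack at every k in [1,j-1].
  j=2: F[≤3] (req ∧ ack) — fails (none in [2,5]).
No j in the window works → until fails.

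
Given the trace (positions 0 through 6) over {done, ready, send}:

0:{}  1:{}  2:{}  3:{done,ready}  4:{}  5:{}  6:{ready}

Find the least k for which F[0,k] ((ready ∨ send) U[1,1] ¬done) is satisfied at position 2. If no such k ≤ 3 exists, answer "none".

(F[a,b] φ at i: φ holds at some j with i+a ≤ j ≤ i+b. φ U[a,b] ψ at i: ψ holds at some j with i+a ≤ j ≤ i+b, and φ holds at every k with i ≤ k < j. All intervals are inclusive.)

Scan j = 2,3,… for ((ready ∨ send) U[1,1] ¬done):
  j=2: fails
  j=3: holds
First hit at j=3, so smallest k = 3-2 = 1.

1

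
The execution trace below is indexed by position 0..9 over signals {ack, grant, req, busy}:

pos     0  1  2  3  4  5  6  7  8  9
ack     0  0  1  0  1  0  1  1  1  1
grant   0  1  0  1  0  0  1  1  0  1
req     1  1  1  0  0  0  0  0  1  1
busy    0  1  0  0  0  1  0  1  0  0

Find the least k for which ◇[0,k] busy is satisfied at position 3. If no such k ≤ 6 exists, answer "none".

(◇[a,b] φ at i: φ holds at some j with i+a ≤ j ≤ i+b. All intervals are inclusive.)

Scan j = 3,4,… for busy:
  j=3: fails
  j=4: fails
  j=5: holds
First hit at j=5, so smallest k = 5-3 = 2.

2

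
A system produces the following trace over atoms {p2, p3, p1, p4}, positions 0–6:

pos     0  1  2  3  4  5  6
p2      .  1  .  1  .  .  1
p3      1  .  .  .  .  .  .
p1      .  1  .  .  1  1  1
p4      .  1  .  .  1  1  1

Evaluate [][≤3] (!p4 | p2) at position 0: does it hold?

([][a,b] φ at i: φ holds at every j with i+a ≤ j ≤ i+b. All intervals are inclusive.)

Holds

Check (!p4 | p2) at every j in [0,3]:
  j=0: true
  j=1: true
  j=2: true
  j=3: true
All positions satisfy it → formula holds.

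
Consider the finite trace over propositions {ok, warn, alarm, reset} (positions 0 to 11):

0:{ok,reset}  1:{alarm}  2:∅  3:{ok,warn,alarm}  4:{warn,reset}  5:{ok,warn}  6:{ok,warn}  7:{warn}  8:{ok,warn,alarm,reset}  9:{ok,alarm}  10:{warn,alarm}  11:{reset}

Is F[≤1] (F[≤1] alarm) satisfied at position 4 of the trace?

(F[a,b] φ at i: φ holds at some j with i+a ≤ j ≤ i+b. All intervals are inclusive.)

False

Check F[≤1] alarm at each j in [4,5]:
  j=4: fails (none in [4,5])
  j=5: fails (none in [5,6])
No position in the window satisfies it → formula fails.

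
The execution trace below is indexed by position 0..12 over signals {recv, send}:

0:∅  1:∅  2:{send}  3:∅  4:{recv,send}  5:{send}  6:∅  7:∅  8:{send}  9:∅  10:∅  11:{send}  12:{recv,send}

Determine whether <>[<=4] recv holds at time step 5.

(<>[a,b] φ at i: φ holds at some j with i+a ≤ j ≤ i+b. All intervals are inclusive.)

Check recv at each j in [5,9]:
  j=5: false
  j=6: false
  j=7: false
  j=8: false
  j=9: false
No position in the window satisfies it → formula fails.

Does not hold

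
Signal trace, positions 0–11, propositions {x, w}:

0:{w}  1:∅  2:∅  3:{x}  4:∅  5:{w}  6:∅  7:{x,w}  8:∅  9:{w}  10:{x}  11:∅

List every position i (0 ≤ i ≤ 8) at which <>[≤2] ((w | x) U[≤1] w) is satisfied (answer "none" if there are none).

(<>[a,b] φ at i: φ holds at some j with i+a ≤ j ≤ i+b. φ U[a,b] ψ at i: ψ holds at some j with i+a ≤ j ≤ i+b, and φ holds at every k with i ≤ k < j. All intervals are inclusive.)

0, 3, 4, 5, 6, 7, 8

Evaluate at each i in [0,8]:
  i=0: ✓ (witness j=0)
  i=1: ✗ (none in [1,3])
  i=2: ✗ (none in [2,4])
  i=3: ✓ (witness j=5)
  i=4: ✓ (witness j=5)
  i=5: ✓ (witness j=5)
  i=6: ✓ (witness j=7)
  i=7: ✓ (witness j=7)
  i=8: ✓ (witness j=9)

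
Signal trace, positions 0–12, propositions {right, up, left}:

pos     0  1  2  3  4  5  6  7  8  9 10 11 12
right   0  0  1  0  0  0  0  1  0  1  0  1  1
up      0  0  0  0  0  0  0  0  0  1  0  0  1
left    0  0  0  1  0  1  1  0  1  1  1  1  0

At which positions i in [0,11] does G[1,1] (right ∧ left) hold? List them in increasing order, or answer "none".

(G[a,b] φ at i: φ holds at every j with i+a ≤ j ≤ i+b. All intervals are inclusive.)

Evaluate at each i in [0,11]:
  i=0: ✗ (fails at j=1)
  i=1: ✗ (fails at j=2)
  i=2: ✗ (fails at j=3)
  i=3: ✗ (fails at j=4)
  i=4: ✗ (fails at j=5)
  i=5: ✗ (fails at j=6)
  i=6: ✗ (fails at j=7)
  i=7: ✗ (fails at j=8)
  i=8: ✓ (all of [9,9])
  i=9: ✗ (fails at j=10)
  i=10: ✓ (all of [11,11])
  i=11: ✗ (fails at j=12)

8, 10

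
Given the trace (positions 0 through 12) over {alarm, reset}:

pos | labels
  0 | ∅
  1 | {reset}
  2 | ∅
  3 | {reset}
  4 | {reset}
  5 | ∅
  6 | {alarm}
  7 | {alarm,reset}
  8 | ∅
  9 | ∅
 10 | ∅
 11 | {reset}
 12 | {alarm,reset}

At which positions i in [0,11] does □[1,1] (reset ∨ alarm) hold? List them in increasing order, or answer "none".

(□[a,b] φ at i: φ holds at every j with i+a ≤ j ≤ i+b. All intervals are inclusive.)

Evaluate at each i in [0,11]:
  i=0: ✓ (all of [1,1])
  i=1: ✗ (fails at j=2)
  i=2: ✓ (all of [3,3])
  i=3: ✓ (all of [4,4])
  i=4: ✗ (fails at j=5)
  i=5: ✓ (all of [6,6])
  i=6: ✓ (all of [7,7])
  i=7: ✗ (fails at j=8)
  i=8: ✗ (fails at j=9)
  i=9: ✗ (fails at j=10)
  i=10: ✓ (all of [11,11])
  i=11: ✓ (all of [12,12])

0, 2, 3, 5, 6, 10, 11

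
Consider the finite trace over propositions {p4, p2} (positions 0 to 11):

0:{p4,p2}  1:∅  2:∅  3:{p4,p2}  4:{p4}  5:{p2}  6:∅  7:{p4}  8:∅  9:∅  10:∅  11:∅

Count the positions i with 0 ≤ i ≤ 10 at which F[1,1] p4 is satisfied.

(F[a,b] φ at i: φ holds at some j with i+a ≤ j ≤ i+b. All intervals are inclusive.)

Evaluate at each i in [0,10]:
  i=0: ✗ (none in [1,1])
  i=1: ✗ (none in [2,2])
  i=2: ✓ (witness j=3)
  i=3: ✓ (witness j=4)
  i=4: ✗ (none in [5,5])
  i=5: ✗ (none in [6,6])
  i=6: ✓ (witness j=7)
  i=7: ✗ (none in [8,8])
  i=8: ✗ (none in [9,9])
  i=9: ✗ (none in [10,10])
  i=10: ✗ (none in [11,11])
Positions where it holds: {2, 3, 6} → 3.

3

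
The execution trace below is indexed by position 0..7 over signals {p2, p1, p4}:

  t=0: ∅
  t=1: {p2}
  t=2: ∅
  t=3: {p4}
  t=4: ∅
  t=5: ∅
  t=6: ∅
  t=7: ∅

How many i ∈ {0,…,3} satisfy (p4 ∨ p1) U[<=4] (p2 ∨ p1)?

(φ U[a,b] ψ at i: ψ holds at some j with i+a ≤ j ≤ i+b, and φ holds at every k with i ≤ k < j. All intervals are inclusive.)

Evaluate at each i in [0,3]:
  i=0: ✗ (lhs fails at k=0 before rhs at j=1)
  i=1: ✓ (rhs at j=1)
  i=2: ✗ (no rhs in [2,6])
  i=3: ✗ (no rhs in [3,7])
Positions where it holds: {1} → 1.

1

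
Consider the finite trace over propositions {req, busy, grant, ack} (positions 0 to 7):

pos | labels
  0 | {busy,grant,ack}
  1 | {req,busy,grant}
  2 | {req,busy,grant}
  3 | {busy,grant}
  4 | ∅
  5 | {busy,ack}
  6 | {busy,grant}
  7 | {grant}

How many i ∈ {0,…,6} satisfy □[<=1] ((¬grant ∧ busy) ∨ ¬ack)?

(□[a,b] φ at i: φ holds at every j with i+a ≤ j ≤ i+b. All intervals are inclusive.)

6

Evaluate at each i in [0,6]:
  i=0: ✗ (fails at j=0)
  i=1: ✓ (all of [1,2])
  i=2: ✓ (all of [2,3])
  i=3: ✓ (all of [3,4])
  i=4: ✓ (all of [4,5])
  i=5: ✓ (all of [5,6])
  i=6: ✓ (all of [6,7])
Positions where it holds: {1, 2, 3, 4, 5, 6} → 6.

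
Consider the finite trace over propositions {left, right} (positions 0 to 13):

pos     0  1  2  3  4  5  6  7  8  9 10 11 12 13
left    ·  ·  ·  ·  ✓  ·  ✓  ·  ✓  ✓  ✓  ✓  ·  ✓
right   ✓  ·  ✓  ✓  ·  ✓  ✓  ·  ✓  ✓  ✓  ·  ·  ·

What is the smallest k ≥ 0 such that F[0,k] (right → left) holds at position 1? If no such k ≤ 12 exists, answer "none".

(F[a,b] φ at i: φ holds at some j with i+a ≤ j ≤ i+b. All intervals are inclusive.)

Scan j = 1,2,… for (right → left):
  j=1: holds
First hit at j=1, so smallest k = 1-1 = 0.

0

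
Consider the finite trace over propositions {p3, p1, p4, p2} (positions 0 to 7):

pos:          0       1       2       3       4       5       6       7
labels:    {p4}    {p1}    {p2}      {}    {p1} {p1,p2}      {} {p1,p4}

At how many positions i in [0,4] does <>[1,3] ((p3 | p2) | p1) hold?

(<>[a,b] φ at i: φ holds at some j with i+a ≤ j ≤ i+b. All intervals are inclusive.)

5

Evaluate at each i in [0,4]:
  i=0: ✓ (witness j=1)
  i=1: ✓ (witness j=2)
  i=2: ✓ (witness j=4)
  i=3: ✓ (witness j=4)
  i=4: ✓ (witness j=5)
Positions where it holds: {0, 1, 2, 3, 4} → 5.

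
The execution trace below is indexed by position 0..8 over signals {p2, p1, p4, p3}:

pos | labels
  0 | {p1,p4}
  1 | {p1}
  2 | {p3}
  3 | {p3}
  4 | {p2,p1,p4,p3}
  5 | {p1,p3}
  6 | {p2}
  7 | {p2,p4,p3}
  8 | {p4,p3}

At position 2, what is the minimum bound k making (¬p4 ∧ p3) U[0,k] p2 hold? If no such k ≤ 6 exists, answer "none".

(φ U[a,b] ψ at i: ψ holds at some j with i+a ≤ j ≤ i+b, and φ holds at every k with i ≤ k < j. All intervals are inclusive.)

Need earliest j ≥ 2 with p2, and (¬p4 ∧ p3) at every k in [2,j-1].
  j=2: rhs fails.
  j=3: rhs fails.
  j=4: rhs holds; lhs holds on [2,3]. k = 2.

2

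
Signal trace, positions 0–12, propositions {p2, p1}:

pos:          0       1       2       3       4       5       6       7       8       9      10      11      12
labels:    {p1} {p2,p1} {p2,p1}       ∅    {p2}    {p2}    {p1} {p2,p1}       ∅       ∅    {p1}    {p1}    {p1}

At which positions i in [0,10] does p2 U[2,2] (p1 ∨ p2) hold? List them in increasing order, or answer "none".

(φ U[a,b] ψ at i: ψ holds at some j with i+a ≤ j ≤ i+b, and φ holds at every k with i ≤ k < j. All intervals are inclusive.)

Evaluate at each i in [0,10]:
  i=0: ✗ (lhs fails at k=0 before rhs at j=2)
  i=1: ✗ (no rhs in [3,3])
  i=2: ✗ (lhs fails at k=3 before rhs at j=4)
  i=3: ✗ (lhs fails at k=3 before rhs at j=5)
  i=4: ✓ (rhs at j=6; lhs holds on [4,5])
  i=5: ✗ (lhs fails at k=6 before rhs at j=7)
  i=6: ✗ (no rhs in [8,8])
  i=7: ✗ (no rhs in [9,9])
  i=8: ✗ (lhs fails at k=8 before rhs at j=10)
  i=9: ✗ (lhs fails at k=9 before rhs at j=11)
  i=10: ✗ (lhs fails at k=10 before rhs at j=12)

4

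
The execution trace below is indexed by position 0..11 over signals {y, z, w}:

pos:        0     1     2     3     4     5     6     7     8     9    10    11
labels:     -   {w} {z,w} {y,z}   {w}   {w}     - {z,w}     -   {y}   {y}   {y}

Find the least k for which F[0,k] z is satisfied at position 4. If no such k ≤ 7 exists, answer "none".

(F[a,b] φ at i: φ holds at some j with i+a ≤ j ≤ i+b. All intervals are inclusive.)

3

Scan j = 4,5,… for z:
  j=4: fails
  j=5: fails
  j=6: fails
  j=7: holds
First hit at j=7, so smallest k = 7-4 = 3.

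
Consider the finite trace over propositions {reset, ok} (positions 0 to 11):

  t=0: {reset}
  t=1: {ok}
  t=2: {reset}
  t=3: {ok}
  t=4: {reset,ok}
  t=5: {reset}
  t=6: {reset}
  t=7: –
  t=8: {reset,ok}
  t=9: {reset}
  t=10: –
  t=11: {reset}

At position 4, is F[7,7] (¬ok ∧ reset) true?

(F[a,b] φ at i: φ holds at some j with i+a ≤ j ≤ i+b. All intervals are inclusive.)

Check (¬ok ∧ reset) at each j in [11,11]:
  j=11: true
Found at j=11 → formula holds.

Yes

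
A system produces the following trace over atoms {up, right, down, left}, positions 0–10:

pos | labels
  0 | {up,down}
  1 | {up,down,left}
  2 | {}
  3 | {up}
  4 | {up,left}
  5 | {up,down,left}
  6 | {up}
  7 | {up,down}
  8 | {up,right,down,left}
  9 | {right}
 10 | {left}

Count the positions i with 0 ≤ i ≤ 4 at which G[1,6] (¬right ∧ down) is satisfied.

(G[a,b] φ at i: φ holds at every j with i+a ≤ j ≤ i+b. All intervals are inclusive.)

Evaluate at each i in [0,4]:
  i=0: ✗ (fails at j=2)
  i=1: ✗ (fails at j=2)
  i=2: ✗ (fails at j=3)
  i=3: ✗ (fails at j=4)
  i=4: ✗ (fails at j=6)
Positions where it holds: {} → 0.

0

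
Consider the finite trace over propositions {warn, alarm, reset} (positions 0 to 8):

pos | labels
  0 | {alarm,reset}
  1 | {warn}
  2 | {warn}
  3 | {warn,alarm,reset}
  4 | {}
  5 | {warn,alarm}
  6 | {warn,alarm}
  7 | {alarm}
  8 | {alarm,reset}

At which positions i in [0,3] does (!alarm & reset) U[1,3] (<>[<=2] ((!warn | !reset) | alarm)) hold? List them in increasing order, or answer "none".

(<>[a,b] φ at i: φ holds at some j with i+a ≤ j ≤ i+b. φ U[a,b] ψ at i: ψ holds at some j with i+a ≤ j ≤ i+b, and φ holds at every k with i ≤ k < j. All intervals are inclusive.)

Evaluate at each i in [0,3]:
  i=0: ✗ (lhs fails at k=0 before rhs at j=1)
  i=1: ✗ (lhs fails at k=1 before rhs at j=2)
  i=2: ✗ (lhs fails at k=2 before rhs at j=3)
  i=3: ✗ (lhs fails at k=3 before rhs at j=4)

none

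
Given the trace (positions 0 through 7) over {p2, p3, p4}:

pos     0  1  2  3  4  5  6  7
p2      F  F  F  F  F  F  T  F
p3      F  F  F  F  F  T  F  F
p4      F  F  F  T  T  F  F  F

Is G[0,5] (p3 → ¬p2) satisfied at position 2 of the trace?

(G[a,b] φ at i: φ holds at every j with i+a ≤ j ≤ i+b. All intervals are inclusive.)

True

Check (p3 → ¬p2) at every j in [2,7]:
  j=2: antecedent false → ✓
  j=3: antecedent false → ✓
  j=4: antecedent false → ✓
  j=5: antecedent true; consequent true → ✓
  j=6: antecedent false → ✓
  j=7: antecedent false → ✓
All positions satisfy it → formula holds.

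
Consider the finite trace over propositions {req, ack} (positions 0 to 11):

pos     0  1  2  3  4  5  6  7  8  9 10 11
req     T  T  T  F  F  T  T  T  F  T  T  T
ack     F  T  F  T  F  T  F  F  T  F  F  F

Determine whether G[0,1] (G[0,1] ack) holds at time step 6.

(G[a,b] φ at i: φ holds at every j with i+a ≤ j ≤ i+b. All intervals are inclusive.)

Check G[0,1] ack at every j in [6,7]:
  j=6: fails at 6
  j=7: fails at 7
Fails at j=6 → formula fails.

False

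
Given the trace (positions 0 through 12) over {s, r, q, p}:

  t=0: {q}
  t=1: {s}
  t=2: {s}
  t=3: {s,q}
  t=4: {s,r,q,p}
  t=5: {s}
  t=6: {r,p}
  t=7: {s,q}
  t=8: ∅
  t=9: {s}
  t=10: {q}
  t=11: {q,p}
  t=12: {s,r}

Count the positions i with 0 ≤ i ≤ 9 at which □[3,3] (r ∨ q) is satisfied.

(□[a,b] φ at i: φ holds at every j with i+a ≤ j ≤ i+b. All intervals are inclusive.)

7

Evaluate at each i in [0,9]:
  i=0: ✓ (all of [3,3])
  i=1: ✓ (all of [4,4])
  i=2: ✗ (fails at j=5)
  i=3: ✓ (all of [6,6])
  i=4: ✓ (all of [7,7])
  i=5: ✗ (fails at j=8)
  i=6: ✗ (fails at j=9)
  i=7: ✓ (all of [10,10])
  i=8: ✓ (all of [11,11])
  i=9: ✓ (all of [12,12])
Positions where it holds: {0, 1, 3, 4, 7, 8, 9} → 7.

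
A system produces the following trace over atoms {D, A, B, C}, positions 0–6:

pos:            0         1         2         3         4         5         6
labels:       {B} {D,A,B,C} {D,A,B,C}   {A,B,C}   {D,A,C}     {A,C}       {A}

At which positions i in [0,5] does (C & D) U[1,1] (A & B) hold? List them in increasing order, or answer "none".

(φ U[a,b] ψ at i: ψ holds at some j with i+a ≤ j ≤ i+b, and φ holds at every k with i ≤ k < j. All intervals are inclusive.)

1, 2

Evaluate at each i in [0,5]:
  i=0: ✗ (lhs fails at k=0 before rhs at j=1)
  i=1: ✓ (rhs at j=2; lhs holds on [1,1])
  i=2: ✓ (rhs at j=3; lhs holds on [2,2])
  i=3: ✗ (no rhs in [4,4])
  i=4: ✗ (no rhs in [5,5])
  i=5: ✗ (no rhs in [6,6])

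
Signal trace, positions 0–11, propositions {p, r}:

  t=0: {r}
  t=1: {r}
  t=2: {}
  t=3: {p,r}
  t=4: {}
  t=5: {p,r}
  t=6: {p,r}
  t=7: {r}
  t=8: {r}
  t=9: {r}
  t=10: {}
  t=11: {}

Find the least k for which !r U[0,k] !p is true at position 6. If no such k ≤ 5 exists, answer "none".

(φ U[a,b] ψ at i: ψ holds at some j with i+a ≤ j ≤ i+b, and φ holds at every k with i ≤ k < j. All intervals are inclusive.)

none

Need earliest j ≥ 6 with !p, and !r at every k in [6,j-1].
  j=6: rhs fails.
  j=7: rhs holds but lhs fails at k=6.
  j=8: rhs holds but lhs fails at k=6.
  j=9: rhs holds but lhs fails at k=6.
  j=10: rhs holds but lhs fails at k=6.
  j=11: rhs holds but lhs fails at k=6.
No witness within the range → none.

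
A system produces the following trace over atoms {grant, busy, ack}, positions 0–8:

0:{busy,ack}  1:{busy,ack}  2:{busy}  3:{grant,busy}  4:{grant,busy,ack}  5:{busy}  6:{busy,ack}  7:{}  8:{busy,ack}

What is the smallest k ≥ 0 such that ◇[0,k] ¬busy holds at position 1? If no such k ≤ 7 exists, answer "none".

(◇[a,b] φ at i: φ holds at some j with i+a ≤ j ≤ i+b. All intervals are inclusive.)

6

Scan j = 1,2,… for ¬busy:
  j=1: fails
  j=2: fails
  j=3: fails
  j=4: fails
  j=5: fails
  j=6: fails
  j=7: holds
First hit at j=7, so smallest k = 7-1 = 6.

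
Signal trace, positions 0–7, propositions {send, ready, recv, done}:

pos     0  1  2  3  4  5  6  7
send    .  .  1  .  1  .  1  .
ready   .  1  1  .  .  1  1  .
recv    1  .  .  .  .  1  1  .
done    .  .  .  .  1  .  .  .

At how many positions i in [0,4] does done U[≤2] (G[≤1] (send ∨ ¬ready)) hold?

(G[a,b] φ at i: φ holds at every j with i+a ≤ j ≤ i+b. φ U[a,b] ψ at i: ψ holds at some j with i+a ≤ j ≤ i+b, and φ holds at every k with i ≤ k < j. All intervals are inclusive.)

2

Evaluate at each i in [0,4]:
  i=0: ✗ (lhs fails at k=0 before rhs at j=2)
  i=1: ✗ (lhs fails at k=1 before rhs at j=2)
  i=2: ✓ (rhs at j=2)
  i=3: ✓ (rhs at j=3)
  i=4: ✗ (lhs fails at k=5 before rhs at j=6)
Positions where it holds: {2, 3} → 2.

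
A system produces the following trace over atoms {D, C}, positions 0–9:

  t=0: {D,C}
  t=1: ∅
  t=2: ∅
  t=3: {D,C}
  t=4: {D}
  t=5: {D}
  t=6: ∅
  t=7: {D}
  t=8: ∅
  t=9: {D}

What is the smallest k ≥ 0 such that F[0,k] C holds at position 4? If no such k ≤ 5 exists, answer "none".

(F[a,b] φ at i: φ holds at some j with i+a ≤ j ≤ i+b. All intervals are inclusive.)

Scan j = 4,5,… for C:
  j=4: fails
  j=5: fails
  j=6: fails
  j=7: fails
  j=8: fails
  j=9: fails
No j in [4,9] satisfies it → none.

none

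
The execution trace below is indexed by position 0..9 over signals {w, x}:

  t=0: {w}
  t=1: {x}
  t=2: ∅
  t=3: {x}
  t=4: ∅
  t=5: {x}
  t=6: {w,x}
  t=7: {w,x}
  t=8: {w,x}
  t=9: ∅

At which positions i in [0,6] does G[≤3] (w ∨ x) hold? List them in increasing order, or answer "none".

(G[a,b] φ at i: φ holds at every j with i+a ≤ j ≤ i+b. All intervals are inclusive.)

Evaluate at each i in [0,6]:
  i=0: ✗ (fails at j=2)
  i=1: ✗ (fails at j=2)
  i=2: ✗ (fails at j=2)
  i=3: ✗ (fails at j=4)
  i=4: ✗ (fails at j=4)
  i=5: ✓ (all of [5,8])
  i=6: ✗ (fails at j=9)

5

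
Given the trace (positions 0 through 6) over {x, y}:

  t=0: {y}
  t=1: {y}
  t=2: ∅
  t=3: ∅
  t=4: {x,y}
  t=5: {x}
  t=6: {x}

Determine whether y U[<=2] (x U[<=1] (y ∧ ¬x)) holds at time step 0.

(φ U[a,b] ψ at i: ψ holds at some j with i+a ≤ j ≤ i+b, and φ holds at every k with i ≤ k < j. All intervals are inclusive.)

Holds

Need some j in [0,2] with (x U[<=1] (y ∧ ¬x)), and y at every k in [0,j-1].
  j=0: (x U[<=1] (y ∧ ¬x)) holds; no prefix to check → satisfied.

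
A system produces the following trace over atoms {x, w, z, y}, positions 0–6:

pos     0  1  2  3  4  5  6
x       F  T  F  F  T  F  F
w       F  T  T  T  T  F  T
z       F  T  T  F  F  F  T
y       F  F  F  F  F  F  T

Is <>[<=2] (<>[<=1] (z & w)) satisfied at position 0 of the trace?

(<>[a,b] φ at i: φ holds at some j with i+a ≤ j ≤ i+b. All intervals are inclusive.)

Check <>[<=1] (z & w) at each j in [0,2]:
  j=0: holds (witness at 1)
  j=1: holds (witness at 1)
  j=2: holds (witness at 2)
Found at j=0 → formula holds.

True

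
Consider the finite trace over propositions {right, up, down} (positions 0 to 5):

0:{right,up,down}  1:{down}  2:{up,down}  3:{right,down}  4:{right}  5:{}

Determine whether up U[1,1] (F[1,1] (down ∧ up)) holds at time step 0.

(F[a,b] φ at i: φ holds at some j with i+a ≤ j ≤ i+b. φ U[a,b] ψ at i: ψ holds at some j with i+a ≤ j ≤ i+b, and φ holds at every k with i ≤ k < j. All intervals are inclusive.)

Need some j in [1,1] with F[1,1] (down ∧ up), and up at every k in [0,j-1].
  j=1: F[1,1] (down ∧ up) holds; up holds at every k in [0,0] → satisfied.

True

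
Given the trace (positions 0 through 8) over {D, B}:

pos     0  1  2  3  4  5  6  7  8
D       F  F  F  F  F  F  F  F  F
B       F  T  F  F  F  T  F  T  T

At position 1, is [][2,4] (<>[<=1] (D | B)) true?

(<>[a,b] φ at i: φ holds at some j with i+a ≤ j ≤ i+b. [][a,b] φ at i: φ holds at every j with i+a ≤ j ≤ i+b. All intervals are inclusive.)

Check <>[<=1] (D | B) at every j in [3,5]:
  j=3: fails (none in [3,4])
  j=4: holds (witness at 5)
  j=5: holds (witness at 5)
Fails at j=3 → formula fails.

False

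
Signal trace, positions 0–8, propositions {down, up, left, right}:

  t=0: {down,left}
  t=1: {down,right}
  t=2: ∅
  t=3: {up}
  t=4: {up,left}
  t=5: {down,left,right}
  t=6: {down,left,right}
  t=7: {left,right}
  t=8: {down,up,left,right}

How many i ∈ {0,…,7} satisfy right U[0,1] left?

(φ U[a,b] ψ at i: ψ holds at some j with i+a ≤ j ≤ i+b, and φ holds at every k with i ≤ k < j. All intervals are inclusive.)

Evaluate at each i in [0,7]:
  i=0: ✓ (rhs at j=0)
  i=1: ✗ (no rhs in [1,2])
  i=2: ✗ (no rhs in [2,3])
  i=3: ✗ (lhs fails at k=3 before rhs at j=4)
  i=4: ✓ (rhs at j=4)
  i=5: ✓ (rhs at j=5)
  i=6: ✓ (rhs at j=6)
  i=7: ✓ (rhs at j=7)
Positions where it holds: {0, 4, 5, 6, 7} → 5.

5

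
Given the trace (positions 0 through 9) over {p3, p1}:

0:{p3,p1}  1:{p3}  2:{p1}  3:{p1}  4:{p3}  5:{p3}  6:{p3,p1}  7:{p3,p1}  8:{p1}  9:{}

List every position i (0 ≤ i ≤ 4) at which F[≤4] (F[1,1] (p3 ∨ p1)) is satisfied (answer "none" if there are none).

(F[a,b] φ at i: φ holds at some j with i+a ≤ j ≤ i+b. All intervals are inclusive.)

Evaluate at each i in [0,4]:
  i=0: ✓ (witness j=0)
  i=1: ✓ (witness j=1)
  i=2: ✓ (witness j=2)
  i=3: ✓ (witness j=3)
  i=4: ✓ (witness j=4)

0, 1, 2, 3, 4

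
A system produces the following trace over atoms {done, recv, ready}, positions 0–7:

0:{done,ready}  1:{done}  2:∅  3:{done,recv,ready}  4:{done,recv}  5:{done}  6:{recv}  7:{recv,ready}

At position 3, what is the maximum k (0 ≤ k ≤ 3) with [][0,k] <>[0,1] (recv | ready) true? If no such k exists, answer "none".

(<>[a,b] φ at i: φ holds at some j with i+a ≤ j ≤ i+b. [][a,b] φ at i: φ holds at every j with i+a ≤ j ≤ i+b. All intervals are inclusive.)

<>[0,1] (recv | ready) must hold from j=3 onward; find where it first fails.
  j=3: holds
  j=4: holds
  j=5: holds
  j=6: holds
Holds through j=6; largest k = 3.

3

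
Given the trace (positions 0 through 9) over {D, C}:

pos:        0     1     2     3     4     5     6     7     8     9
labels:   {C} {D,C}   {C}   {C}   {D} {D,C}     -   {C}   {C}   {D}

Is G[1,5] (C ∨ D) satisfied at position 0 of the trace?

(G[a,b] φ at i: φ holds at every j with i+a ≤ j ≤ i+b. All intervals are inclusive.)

Check (C ∨ D) at every j in [1,5]:
  j=1: true
  j=2: true
  j=3: true
  j=4: true
  j=5: true
All positions satisfy it → formula holds.

True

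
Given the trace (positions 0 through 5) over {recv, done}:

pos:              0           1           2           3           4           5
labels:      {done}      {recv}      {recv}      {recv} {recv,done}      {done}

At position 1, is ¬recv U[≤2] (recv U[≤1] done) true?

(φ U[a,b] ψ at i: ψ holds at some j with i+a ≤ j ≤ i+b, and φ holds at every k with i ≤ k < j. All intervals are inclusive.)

False

Need some j in [1,3] with (recv U[≤1] done), and ¬recv at every k in [1,j-1].
  j=1: (recv U[≤1] done) — fails.
  j=2: (recv U[≤1] done) — fails.
  j=3: (recv U[≤1] done) holds, but ¬recv fails at k=1 → not this j.
No j in the window works → until fails.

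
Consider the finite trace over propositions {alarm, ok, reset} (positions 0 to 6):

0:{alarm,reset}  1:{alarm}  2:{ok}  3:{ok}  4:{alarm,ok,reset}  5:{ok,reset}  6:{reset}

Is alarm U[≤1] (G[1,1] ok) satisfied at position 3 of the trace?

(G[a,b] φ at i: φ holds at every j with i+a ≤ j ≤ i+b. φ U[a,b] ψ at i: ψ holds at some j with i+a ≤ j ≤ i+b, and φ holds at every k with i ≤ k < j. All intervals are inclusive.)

True

Need some j in [3,4] with G[1,1] ok, and alarm at every k in [3,j-1].
  j=3: G[1,1] ok holds; no prefix to check → satisfied.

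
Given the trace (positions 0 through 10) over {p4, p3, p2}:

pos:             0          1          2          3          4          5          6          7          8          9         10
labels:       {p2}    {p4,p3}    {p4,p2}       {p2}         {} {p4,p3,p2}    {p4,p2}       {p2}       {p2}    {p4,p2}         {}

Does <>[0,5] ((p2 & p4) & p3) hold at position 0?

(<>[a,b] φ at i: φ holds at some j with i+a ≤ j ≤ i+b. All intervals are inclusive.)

Check ((p2 & p4) & p3) at each j in [0,5]:
  j=0: false
  j=1: false
  j=2: false
  j=3: false
  j=4: false
  j=5: true
Found at j=5 → formula holds.

Holds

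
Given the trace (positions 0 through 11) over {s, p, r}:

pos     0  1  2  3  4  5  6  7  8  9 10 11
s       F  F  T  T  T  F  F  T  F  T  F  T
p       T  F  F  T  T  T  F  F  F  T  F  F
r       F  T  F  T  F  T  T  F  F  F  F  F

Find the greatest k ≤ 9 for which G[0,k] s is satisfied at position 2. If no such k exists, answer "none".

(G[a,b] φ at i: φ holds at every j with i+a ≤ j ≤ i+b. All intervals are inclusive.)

s must hold from j=2 onward; find where it first fails.
  j=2: holds
  j=3: holds
  j=4: holds
  j=5: fails
Holds on [2,4], so largest k = 2.

2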